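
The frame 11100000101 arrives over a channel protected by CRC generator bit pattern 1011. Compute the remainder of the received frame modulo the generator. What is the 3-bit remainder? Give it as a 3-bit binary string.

Modulo-2 division of 11100000101 by 1011:
  pos 0: 1110 XOR 1011 = 0101
  pos 1: 1010 XOR 1011 = 0001
  pos 4: 1000 XOR 1011 = 0011
  pos 6: 1110 XOR 1011 = 0101
  pos 7: 1011 XOR 1011 = 0000
Remainder = 000 (zero — the frame passes the CRC check).

000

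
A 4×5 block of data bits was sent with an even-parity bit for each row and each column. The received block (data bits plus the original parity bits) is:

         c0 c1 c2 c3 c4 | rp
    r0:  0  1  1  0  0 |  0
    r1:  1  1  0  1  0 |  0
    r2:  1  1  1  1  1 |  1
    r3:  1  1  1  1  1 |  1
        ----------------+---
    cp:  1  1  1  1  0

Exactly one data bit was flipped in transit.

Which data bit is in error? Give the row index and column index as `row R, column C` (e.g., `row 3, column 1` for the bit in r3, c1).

Recompute each row's even parity and compare to rp:
  r0: data parity 0, sent rp 0 → ok
  r1: data parity 1, sent rp 0 → mismatch
  r2: data parity 1, sent rp 1 → ok
  r3: data parity 1, sent rp 1 → ok
Recompute each column's even parity and compare to cp:
  c0: data parity 1, sent cp 1 → ok
  c1: data parity 0, sent cp 1 → mismatch
  c2: data parity 1, sent cp 1 → ok
  c3: data parity 1, sent cp 1 → ok
  c4: data parity 0, sent cp 0 → ok
Exactly one row (r1) and one column (c1) fail → the flipped bit is at their intersection.

row 1, column 1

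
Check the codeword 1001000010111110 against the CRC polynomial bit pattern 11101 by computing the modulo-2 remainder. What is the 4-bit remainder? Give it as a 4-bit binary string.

0000

Modulo-2 division of 1001000010111110 by 11101:
  pos 0: 10010 XOR 11101 = 01111
  pos 1: 11110 XOR 11101 = 00011
  pos 4: 11001 XOR 11101 = 00100
  pos 6: 10001 XOR 11101 = 01100
  pos 7: 11001 XOR 11101 = 00100
  pos 9: 10011 XOR 11101 = 01110
  pos 10: 11101 XOR 11101 = 00000
Remainder = 0000 (zero — the frame passes the CRC check).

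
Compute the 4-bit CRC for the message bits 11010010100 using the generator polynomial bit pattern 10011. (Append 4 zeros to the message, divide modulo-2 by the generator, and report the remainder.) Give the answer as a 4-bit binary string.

0011

Append 4 zeros: 110100101000000. Divide by 10011 (XOR where the leading bit is 1):
  pos 0: 11010 XOR 10011 = 01001
  pos 1: 10010 XOR 10011 = 00001
  pos 5: 11010 XOR 10011 = 01001
  pos 6: 10010 XOR 10011 = 00001
  pos 10: 10000 XOR 10011 = 00011
Remainder (last 4 bits) = 0011. This is the CRC / FCS.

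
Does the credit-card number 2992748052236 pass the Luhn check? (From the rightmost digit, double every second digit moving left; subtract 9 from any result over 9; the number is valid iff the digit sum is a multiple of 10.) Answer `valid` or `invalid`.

From the right, keep odd positions and double even positions (subtract 9 from any doubled value over 9):
  doubled (positions 2,4,...): 6 4 0 8 4 9 → sum 31
  kept (positions 1,3,...): 6 2 5 8 7 9 2 → sum 39
Total = 70.
70 mod 10 = 0, so the number is valid.

valid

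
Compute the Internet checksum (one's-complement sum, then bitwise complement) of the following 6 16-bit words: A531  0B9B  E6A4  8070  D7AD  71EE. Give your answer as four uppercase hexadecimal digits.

One's-complement addition (fold any carry out of bit 15 back into bit 0):
  0xA531 + 0x0B9B = 0x0B0CC
  0xB0CC + 0xE6A4 = 0x19770 → wrap carry → 0x9771
  0x9771 + 0x8070 = 0x117E1 → wrap carry → 0x17E2
  0x17E2 + 0xD7AD = 0x0EF8F
  0xEF8F + 0x71EE = 0x1617D → wrap carry → 0x617E
One's-complement sum = 0x617E.
Checksum = ~0x617E & 0xFFFF = 0x9E81.

9E81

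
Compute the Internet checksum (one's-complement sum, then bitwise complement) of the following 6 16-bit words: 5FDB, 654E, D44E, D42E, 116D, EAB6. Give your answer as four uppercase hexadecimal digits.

One's-complement addition (fold any carry out of bit 15 back into bit 0):
  0x5FDB + 0x654E = 0x0C529
  0xC529 + 0xD44E = 0x19977 → wrap carry → 0x9978
  0x9978 + 0xD42E = 0x16DA6 → wrap carry → 0x6DA7
  0x6DA7 + 0x116D = 0x07F14
  0x7F14 + 0xEAB6 = 0x169CA → wrap carry → 0x69CB
One's-complement sum = 0x69CB.
Checksum = ~0x69CB & 0xFFFF = 0x9634.

9634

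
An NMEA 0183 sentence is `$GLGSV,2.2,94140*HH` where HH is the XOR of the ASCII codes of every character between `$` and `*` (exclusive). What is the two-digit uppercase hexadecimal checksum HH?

XOR the ASCII codes of the payload characters:
  'G' = 0x47 → acc = 0x47
  'L' = 0x4C → acc = 0x0B
  'G' = 0x47 → acc = 0x4C
  'S' = 0x53 → acc = 0x1F
  'V' = 0x56 → acc = 0x49
  ',' = 0x2C → acc = 0x65
  '2' = 0x32 → acc = 0x57
  '.' = 0x2E → acc = 0x79
  '2' = 0x32 → acc = 0x4B
  ',' = 0x2C → acc = 0x67
  '9' = 0x39 → acc = 0x5E
  '4' = 0x34 → acc = 0x6A
  '1' = 0x31 → acc = 0x5B
  '4' = 0x34 → acc = 0x6F
  '0' = 0x30 → acc = 0x5F
Checksum = 0x5F.

5F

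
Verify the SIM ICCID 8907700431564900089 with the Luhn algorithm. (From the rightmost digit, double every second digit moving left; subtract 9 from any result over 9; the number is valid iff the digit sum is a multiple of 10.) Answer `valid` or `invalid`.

invalid

From the right, keep odd positions and double even positions (subtract 9 from any doubled value over 9):
  doubled (positions 2,4,...): 7 0 9 3 2 8 0 5 9 → sum 43
  kept (positions 1,3,...): 9 0 0 4 5 3 0 7 0 8 → sum 36
Total = 79.
79 mod 10 = 9, so the number is invalid.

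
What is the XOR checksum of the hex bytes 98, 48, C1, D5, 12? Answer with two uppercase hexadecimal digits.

XOR the bytes together:
  start with 0x98
  0x98 ⊕ 0x48 = 0xD0
  0xD0 ⊕ 0xC1 = 0x11
  0x11 ⊕ 0xD5 = 0xC4
  0xC4 ⊕ 0x12 = 0xD6

D6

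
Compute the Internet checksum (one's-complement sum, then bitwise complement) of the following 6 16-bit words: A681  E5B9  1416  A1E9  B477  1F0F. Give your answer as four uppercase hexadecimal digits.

EA3D

One's-complement addition (fold any carry out of bit 15 back into bit 0):
  0xA681 + 0xE5B9 = 0x18C3A → wrap carry → 0x8C3B
  0x8C3B + 0x1416 = 0x0A051
  0xA051 + 0xA1E9 = 0x1423A → wrap carry → 0x423B
  0x423B + 0xB477 = 0x0F6B2
  0xF6B2 + 0x1F0F = 0x115C1 → wrap carry → 0x15C2
One's-complement sum = 0x15C2.
Checksum = ~0x15C2 & 0xFFFF = 0xEA3D.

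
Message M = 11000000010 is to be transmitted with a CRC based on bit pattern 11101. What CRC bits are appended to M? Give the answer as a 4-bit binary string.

Append 4 zeros: 110000000100000. Divide by 11101 (XOR where the leading bit is 1):
  pos 0: 11000 XOR 11101 = 00101
  pos 2: 10100 XOR 11101 = 01001
  pos 3: 10010 XOR 11101 = 01111
  pos 4: 11110 XOR 11101 = 00011
  pos 7: 11100 XOR 11101 = 00001
Remainder (last 4 bits) = 1000. This is the CRC / FCS.

1000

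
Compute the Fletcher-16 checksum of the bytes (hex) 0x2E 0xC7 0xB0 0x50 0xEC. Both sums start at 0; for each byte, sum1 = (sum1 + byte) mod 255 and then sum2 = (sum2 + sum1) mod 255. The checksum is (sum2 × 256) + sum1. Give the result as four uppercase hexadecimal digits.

Running sums (mod 255):
  after byte 0 (0x2E): sum1=46, sum2=46
  after byte 1 (0xC7): sum1=245, sum2=36
  after byte 2 (0xB0): sum1=166, sum2=202
  after byte 3 (0x50): sum1=246, sum2=193
  after byte 4 (0xEC): sum1=227, sum2=165
Checksum = sum2·256 + sum1 = 165·256 + 227 = 42467 = 0xA5E3.

A5E3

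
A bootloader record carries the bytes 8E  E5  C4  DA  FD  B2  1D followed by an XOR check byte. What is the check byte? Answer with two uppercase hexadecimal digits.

XOR the bytes together:
  start with 0x8E
  0x8E ⊕ 0xE5 = 0x6B
  0x6B ⊕ 0xC4 = 0xAF
  0xAF ⊕ 0xDA = 0x75
  0x75 ⊕ 0xFD = 0x88
  0x88 ⊕ 0xB2 = 0x3A
  0x3A ⊕ 0x1D = 0x27

27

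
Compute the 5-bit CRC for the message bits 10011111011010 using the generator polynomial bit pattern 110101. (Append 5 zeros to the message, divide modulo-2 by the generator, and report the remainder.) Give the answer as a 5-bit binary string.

11100

Append 5 zeros: 1001111101101000000. Divide by 110101 (XOR where the leading bit is 1):
  pos 0: 100111 XOR 110101 = 010010
  pos 1: 100101 XOR 110101 = 010000
  pos 2: 100001 XOR 110101 = 010100
  pos 3: 101000 XOR 110101 = 011101
  pos 4: 111011 XOR 110101 = 001110
  pos 6: 111010 XOR 110101 = 001111
  pos 8: 111110 XOR 110101 = 001011
  pos 10: 101100 XOR 110101 = 011001
  pos 11: 110010 XOR 110101 = 000111
Remainder (last 5 bits) = 11100. This is the CRC / FCS.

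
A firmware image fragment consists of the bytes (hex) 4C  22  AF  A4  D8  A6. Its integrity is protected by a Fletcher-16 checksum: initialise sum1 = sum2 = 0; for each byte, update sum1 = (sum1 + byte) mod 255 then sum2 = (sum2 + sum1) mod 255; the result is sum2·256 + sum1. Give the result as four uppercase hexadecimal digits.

Running sums (mod 255):
  after byte 0 (4C): sum1=76, sum2=76
  after byte 1 (22): sum1=110, sum2=186
  after byte 2 (AF): sum1=30, sum2=216
  after byte 3 (A4): sum1=194, sum2=155
  after byte 4 (D8): sum1=155, sum2=55
  after byte 5 (A6): sum1=66, sum2=121
Checksum = sum2·256 + sum1 = 121·256 + 66 = 31042 = 0x7942.

7942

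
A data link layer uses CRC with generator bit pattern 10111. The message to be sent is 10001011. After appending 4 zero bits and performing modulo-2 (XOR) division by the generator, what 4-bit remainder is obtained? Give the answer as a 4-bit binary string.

1111

Append 4 zeros: 100010110000. Divide by 10111 (XOR where the leading bit is 1):
  pos 0: 10001 XOR 10111 = 00110
  pos 2: 11001 XOR 10111 = 01110
  pos 3: 11101 XOR 10111 = 01010
  pos 4: 10100 XOR 10111 = 00011
  pos 7: 11000 XOR 10111 = 01111
Remainder (last 4 bits) = 1111. This is the CRC / FCS.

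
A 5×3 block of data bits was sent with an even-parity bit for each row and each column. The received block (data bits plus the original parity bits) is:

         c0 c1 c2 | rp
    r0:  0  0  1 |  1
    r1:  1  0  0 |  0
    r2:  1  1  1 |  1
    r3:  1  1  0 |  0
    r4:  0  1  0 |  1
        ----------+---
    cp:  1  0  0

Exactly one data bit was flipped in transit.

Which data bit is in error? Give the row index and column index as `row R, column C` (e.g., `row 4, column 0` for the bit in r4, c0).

row 1, column 1

Recompute each row's even parity and compare to rp:
  r0: data parity 1, sent rp 1 → ok
  r1: data parity 1, sent rp 0 → mismatch
  r2: data parity 1, sent rp 1 → ok
  r3: data parity 0, sent rp 0 → ok
  r4: data parity 1, sent rp 1 → ok
Recompute each column's even parity and compare to cp:
  c0: data parity 1, sent cp 1 → ok
  c1: data parity 1, sent cp 0 → mismatch
  c2: data parity 0, sent cp 0 → ok
Exactly one row (r1) and one column (c1) fail → the flipped bit is at their intersection.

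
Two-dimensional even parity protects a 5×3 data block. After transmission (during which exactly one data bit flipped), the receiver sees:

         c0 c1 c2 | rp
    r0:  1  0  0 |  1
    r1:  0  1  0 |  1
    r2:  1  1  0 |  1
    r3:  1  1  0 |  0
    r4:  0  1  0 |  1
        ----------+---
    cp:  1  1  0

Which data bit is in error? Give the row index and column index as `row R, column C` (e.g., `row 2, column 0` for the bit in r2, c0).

row 2, column 1

Recompute each row's even parity and compare to rp:
  r0: data parity 1, sent rp 1 → ok
  r1: data parity 1, sent rp 1 → ok
  r2: data parity 0, sent rp 1 → mismatch
  r3: data parity 0, sent rp 0 → ok
  r4: data parity 1, sent rp 1 → ok
Recompute each column's even parity and compare to cp:
  c0: data parity 1, sent cp 1 → ok
  c1: data parity 0, sent cp 1 → mismatch
  c2: data parity 0, sent cp 0 → ok
Exactly one row (r2) and one column (c1) fail → the flipped bit is at their intersection.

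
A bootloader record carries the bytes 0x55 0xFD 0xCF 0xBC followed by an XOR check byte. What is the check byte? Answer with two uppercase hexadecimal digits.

XOR the bytes together:
  start with 0x55
  0x55 ⊕ 0xFD = 0xA8
  0xA8 ⊕ 0xCF = 0x67
  0x67 ⊕ 0xBC = 0xDB

DB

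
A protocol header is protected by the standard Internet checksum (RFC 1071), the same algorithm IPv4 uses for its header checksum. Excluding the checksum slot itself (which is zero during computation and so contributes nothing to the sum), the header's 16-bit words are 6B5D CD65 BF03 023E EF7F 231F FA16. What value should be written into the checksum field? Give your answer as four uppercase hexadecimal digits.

F944

One's-complement addition (fold any carry out of bit 15 back into bit 0):
  0x6B5D + 0xCD65 = 0x138C2 → wrap carry → 0x38C3
  0x38C3 + 0xBF03 = 0x0F7C6
  0xF7C6 + 0x023E = 0x0FA04
  0xFA04 + 0xEF7F = 0x1E983 → wrap carry → 0xE984
  0xE984 + 0x231F = 0x10CA3 → wrap carry → 0x0CA4
  0x0CA4 + 0xFA16 = 0x106BA → wrap carry → 0x06BB
One's-complement sum = 0x06BB.
Checksum = ~0x06BB & 0xFFFF = 0xF944.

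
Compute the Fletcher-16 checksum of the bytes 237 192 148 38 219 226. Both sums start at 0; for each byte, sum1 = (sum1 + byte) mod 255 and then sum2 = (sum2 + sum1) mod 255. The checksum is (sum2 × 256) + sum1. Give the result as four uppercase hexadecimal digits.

B628

Running sums (mod 255):
  after byte 0 (237): sum1=237, sum2=237
  after byte 1 (192): sum1=174, sum2=156
  after byte 2 (148): sum1=67, sum2=223
  after byte 3 (38): sum1=105, sum2=73
  after byte 4 (219): sum1=69, sum2=142
  after byte 5 (226): sum1=40, sum2=182
Checksum = sum2·256 + sum1 = 182·256 + 40 = 46632 = 0xB628.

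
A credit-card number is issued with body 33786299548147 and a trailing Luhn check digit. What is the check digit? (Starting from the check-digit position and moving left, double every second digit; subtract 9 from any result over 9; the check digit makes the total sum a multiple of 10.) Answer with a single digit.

7

Partial digits right→left: 7 4 1 8 4 5 9 9 2 6 8 7 3 3
Double every second digit counting from the check-digit position (so the 1st, 3rd, 5th, ... of the partial from the right).
  doubled (with −9 where >9): 5 2 8 9 4 7 6 → sum 41
  kept as-is: 4 8 5 9 6 7 3 → sum 42
Total = 41 + 42 = 83.
Check digit = (10 − (83 mod 10)) mod 10 = 7.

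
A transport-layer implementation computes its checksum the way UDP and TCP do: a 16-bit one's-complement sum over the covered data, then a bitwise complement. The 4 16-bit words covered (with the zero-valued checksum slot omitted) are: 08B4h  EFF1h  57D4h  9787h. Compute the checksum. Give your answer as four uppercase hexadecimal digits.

17FE

One's-complement addition (fold any carry out of bit 15 back into bit 0):
  0x08B4 + 0xEFF1 = 0x0F8A5
  0xF8A5 + 0x57D4 = 0x15079 → wrap carry → 0x507A
  0x507A + 0x9787 = 0x0E801
One's-complement sum = 0xE801.
Checksum = ~0xE801 & 0xFFFF = 0x17FE.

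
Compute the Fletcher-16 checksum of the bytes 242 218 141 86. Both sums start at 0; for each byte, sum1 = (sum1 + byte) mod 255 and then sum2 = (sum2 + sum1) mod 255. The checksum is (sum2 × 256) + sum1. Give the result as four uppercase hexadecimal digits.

Running sums (mod 255):
  after byte 0 (242): sum1=242, sum2=242
  after byte 1 (218): sum1=205, sum2=192
  after byte 2 (141): sum1=91, sum2=28
  after byte 3 (86): sum1=177, sum2=205
Checksum = sum2·256 + sum1 = 205·256 + 177 = 52657 = 0xCDB1.

CDB1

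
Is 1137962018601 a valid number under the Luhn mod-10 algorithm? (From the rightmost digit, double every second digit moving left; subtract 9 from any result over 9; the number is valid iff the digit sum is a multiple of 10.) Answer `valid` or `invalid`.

valid

From the right, keep odd positions and double even positions (subtract 9 from any doubled value over 9):
  doubled (positions 2,4,...): 0 7 0 3 5 2 → sum 17
  kept (positions 1,3,...): 1 6 1 2 9 3 1 → sum 23
Total = 40.
40 mod 10 = 0, so the number is valid.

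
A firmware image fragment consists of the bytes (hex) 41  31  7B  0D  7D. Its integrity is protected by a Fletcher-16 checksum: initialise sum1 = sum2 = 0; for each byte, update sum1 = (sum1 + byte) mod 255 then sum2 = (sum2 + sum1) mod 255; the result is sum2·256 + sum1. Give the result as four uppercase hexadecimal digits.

1578

Running sums (mod 255):
  after byte 0 (41): sum1=65, sum2=65
  after byte 1 (31): sum1=114, sum2=179
  after byte 2 (7B): sum1=237, sum2=161
  after byte 3 (0D): sum1=250, sum2=156
  after byte 4 (7D): sum1=120, sum2=21
Checksum = sum2·256 + sum1 = 21·256 + 120 = 5496 = 0x1578.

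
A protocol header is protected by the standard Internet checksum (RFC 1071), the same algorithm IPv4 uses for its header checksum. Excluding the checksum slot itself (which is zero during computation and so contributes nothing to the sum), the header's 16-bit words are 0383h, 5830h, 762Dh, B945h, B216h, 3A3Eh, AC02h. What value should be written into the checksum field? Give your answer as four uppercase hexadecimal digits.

One's-complement addition (fold any carry out of bit 15 back into bit 0):
  0x0383 + 0x5830 = 0x05BB3
  0x5BB3 + 0x762D = 0x0D1E0
  0xD1E0 + 0xB945 = 0x18B25 → wrap carry → 0x8B26
  0x8B26 + 0xB216 = 0x13D3C → wrap carry → 0x3D3D
  0x3D3D + 0x3A3E = 0x0777B
  0x777B + 0xAC02 = 0x1237D → wrap carry → 0x237E
One's-complement sum = 0x237E.
Checksum = ~0x237E & 0xFFFF = 0xDC81.

DC81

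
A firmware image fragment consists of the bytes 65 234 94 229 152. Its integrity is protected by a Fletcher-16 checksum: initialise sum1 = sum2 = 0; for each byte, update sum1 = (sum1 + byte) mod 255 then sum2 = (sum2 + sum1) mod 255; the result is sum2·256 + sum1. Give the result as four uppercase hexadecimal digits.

Running sums (mod 255):
  after byte 0 (65): sum1=65, sum2=65
  after byte 1 (234): sum1=44, sum2=109
  after byte 2 (94): sum1=138, sum2=247
  after byte 3 (229): sum1=112, sum2=104
  after byte 4 (152): sum1=9, sum2=113
Checksum = sum2·256 + sum1 = 113·256 + 9 = 28937 = 0x7109.

7109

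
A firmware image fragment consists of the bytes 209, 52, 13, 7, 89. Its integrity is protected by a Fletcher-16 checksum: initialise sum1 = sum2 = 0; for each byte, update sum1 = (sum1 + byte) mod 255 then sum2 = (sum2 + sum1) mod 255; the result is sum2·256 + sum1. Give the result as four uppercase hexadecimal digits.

7873

Running sums (mod 255):
  after byte 0 (209): sum1=209, sum2=209
  after byte 1 (52): sum1=6, sum2=215
  after byte 2 (13): sum1=19, sum2=234
  after byte 3 (7): sum1=26, sum2=5
  after byte 4 (89): sum1=115, sum2=120
Checksum = sum2·256 + sum1 = 120·256 + 115 = 30835 = 0x7873.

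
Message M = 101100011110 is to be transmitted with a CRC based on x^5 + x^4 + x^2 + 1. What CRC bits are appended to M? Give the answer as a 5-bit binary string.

Append 5 zeros: 10110001111000000. Divide by 110101 (XOR where the leading bit is 1):
  pos 0: 101100 XOR 110101 = 011001
  pos 1: 110010 XOR 110101 = 000111
  pos 4: 111111 XOR 110101 = 001010
  pos 6: 101010 XOR 110101 = 011111
  pos 7: 111110 XOR 110101 = 001011
  pos 9: 101100 XOR 110101 = 011001
  pos 10: 110010 XOR 110101 = 000111
Remainder (last 5 bits) = 01110. This is the CRC / FCS.

01110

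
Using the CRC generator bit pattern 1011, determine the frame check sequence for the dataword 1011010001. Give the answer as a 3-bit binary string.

Append 3 zeros: 1011010001000. Divide by 1011 (XOR where the leading bit is 1):
  pos 0: 1011 XOR 1011 = 0000
  pos 5: 1000 XOR 1011 = 0011
  pos 7: 1110 XOR 1011 = 0101
  pos 8: 1010 XOR 1011 = 0001
Remainder (last 3 bits) = 010. This is the CRC / FCS.

010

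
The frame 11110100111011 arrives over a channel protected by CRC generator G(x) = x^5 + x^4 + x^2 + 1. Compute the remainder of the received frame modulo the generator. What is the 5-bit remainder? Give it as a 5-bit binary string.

00000

Modulo-2 division of 11110100111011 by 110101:
  pos 0: 111101 XOR 110101 = 001000
  pos 2: 100000 XOR 110101 = 010101
  pos 3: 101011 XOR 110101 = 011110
  pos 4: 111101 XOR 110101 = 001000
  pos 6: 100010 XOR 110101 = 010111
  pos 7: 101111 XOR 110101 = 011010
  pos 8: 110101 XOR 110101 = 000000
Remainder = 00000 (zero — the frame passes the CRC check).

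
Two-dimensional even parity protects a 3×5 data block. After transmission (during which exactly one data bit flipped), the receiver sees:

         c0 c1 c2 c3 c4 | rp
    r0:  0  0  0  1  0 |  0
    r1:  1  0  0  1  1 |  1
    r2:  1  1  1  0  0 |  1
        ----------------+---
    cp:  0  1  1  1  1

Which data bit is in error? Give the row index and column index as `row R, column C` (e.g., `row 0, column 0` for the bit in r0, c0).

row 0, column 3

Recompute each row's even parity and compare to rp:
  r0: data parity 1, sent rp 0 → mismatch
  r1: data parity 1, sent rp 1 → ok
  r2: data parity 1, sent rp 1 → ok
Recompute each column's even parity and compare to cp:
  c0: data parity 0, sent cp 0 → ok
  c1: data parity 1, sent cp 1 → ok
  c2: data parity 1, sent cp 1 → ok
  c3: data parity 0, sent cp 1 → mismatch
  c4: data parity 1, sent cp 1 → ok
Exactly one row (r0) and one column (c3) fail → the flipped bit is at their intersection.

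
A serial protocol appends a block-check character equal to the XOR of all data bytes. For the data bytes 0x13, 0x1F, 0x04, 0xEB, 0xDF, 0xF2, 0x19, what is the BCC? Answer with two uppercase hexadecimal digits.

D7

XOR the bytes together:
  start with 0x13
  0x13 ⊕ 0x1F = 0x0C
  0x0C ⊕ 0x04 = 0x08
  0x08 ⊕ 0xEB = 0xE3
  0xE3 ⊕ 0xDF = 0x3C
  0x3C ⊕ 0xF2 = 0xCE
  0xCE ⊕ 0x19 = 0xD7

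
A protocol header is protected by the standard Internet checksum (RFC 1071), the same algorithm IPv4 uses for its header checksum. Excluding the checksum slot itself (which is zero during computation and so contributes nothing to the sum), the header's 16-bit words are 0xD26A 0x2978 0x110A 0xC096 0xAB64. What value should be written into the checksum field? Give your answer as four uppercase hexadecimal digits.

8717

One's-complement addition (fold any carry out of bit 15 back into bit 0):
  0xD26A + 0x2978 = 0x0FBE2
  0xFBE2 + 0x110A = 0x10CEC → wrap carry → 0x0CED
  0x0CED + 0xC096 = 0x0CD83
  0xCD83 + 0xAB64 = 0x178E7 → wrap carry → 0x78E8
One's-complement sum = 0x78E8.
Checksum = ~0x78E8 & 0xFFFF = 0x8717.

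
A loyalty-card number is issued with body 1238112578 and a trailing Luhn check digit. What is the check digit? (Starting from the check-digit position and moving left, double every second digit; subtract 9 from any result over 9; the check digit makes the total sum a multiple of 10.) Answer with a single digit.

5

Partial digits right→left: 8 7 5 2 1 1 8 3 2 1
Double every second digit counting from the check-digit position (so the 1st, 3rd, 5th, ... of the partial from the right).
  doubled (with −9 where >9): 7 1 2 7 4 → sum 21
  kept as-is: 7 2 1 3 1 → sum 14
Total = 21 + 14 = 35.
Check digit = (10 − (35 mod 10)) mod 10 = 5.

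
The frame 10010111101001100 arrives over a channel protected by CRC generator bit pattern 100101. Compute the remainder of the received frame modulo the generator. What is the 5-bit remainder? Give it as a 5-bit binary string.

00000

Modulo-2 division of 10010111101001100 by 100101:
  pos 0: 100101 XOR 100101 = 000000
  pos 6: 111010 XOR 100101 = 011111
  pos 7: 111110 XOR 100101 = 011011
  pos 8: 110111 XOR 100101 = 010010
  pos 9: 100101 XOR 100101 = 000000
Remainder = 00000 (zero — the frame passes the CRC check).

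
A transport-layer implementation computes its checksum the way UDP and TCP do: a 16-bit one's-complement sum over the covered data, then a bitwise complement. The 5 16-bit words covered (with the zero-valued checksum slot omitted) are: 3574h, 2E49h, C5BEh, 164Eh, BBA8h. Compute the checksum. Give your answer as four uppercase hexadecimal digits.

One's-complement addition (fold any carry out of bit 15 back into bit 0):
  0x3574 + 0x2E49 = 0x063BD
  0x63BD + 0xC5BE = 0x1297B → wrap carry → 0x297C
  0x297C + 0x164E = 0x03FCA
  0x3FCA + 0xBBA8 = 0x0FB72
One's-complement sum = 0xFB72.
Checksum = ~0xFB72 & 0xFFFF = 0x048D.

048D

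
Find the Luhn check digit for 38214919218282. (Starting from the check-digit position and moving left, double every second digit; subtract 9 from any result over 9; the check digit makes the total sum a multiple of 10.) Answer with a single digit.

Partial digits right→left: 2 8 2 8 1 2 9 1 9 4 1 2 8 3
Double every second digit counting from the check-digit position (so the 1st, 3rd, 5th, ... of the partial from the right).
  doubled (with −9 where >9): 4 4 2 9 9 2 7 → sum 37
  kept as-is: 8 8 2 1 4 2 3 → sum 28
Total = 37 + 28 = 65.
Check digit = (10 − (65 mod 10)) mod 10 = 5.

5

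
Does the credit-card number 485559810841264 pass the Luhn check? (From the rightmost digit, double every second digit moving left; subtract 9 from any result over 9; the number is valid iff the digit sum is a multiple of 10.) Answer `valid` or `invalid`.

invalid

From the right, keep odd positions and double even positions (subtract 9 from any doubled value over 9):
  doubled (positions 2,4,...): 3 2 7 2 9 1 7 → sum 31
  kept (positions 1,3,...): 4 2 4 0 8 5 5 4 → sum 32
Total = 63.
63 mod 10 = 3, so the number is invalid.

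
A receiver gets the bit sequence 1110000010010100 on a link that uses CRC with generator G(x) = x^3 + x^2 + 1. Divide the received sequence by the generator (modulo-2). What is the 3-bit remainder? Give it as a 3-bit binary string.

111

Modulo-2 division of 1110000010010100 by 1101:
  pos 0: 1110 XOR 1101 = 0011
  pos 2: 1100 XOR 1101 = 0001
  pos 5: 1001 XOR 1101 = 0100
  pos 6: 1000 XOR 1101 = 0101
  pos 7: 1010 XOR 1101 = 0111
  pos 8: 1111 XOR 1101 = 0010
  pos 10: 1001 XOR 1101 = 0100
  pos 11: 1000 XOR 1101 = 0101
  pos 12: 1010 XOR 1101 = 0111
Remainder = 111 (nonzero — an error is detected).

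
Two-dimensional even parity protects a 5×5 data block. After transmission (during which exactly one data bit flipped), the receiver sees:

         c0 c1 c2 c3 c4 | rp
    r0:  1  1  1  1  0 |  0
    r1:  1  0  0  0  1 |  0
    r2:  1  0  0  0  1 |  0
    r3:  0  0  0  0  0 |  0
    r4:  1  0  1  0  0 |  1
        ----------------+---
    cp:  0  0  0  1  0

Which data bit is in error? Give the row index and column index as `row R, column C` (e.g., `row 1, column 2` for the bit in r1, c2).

row 4, column 1

Recompute each row's even parity and compare to rp:
  r0: data parity 0, sent rp 0 → ok
  r1: data parity 0, sent rp 0 → ok
  r2: data parity 0, sent rp 0 → ok
  r3: data parity 0, sent rp 0 → ok
  r4: data parity 0, sent rp 1 → mismatch
Recompute each column's even parity and compare to cp:
  c0: data parity 0, sent cp 0 → ok
  c1: data parity 1, sent cp 0 → mismatch
  c2: data parity 0, sent cp 0 → ok
  c3: data parity 1, sent cp 1 → ok
  c4: data parity 0, sent cp 0 → ok
Exactly one row (r4) and one column (c1) fail → the flipped bit is at their intersection.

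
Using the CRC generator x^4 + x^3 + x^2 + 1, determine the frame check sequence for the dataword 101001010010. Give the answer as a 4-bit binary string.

0001

Append 4 zeros: 1010010100100000. Divide by 11101 (XOR where the leading bit is 1):
  pos 0: 10100 XOR 11101 = 01001
  pos 1: 10011 XOR 11101 = 01110
  pos 2: 11100 XOR 11101 = 00001
  pos 6: 11001 XOR 11101 = 00100
  pos 8: 10000 XOR 11101 = 01101
  pos 9: 11010 XOR 11101 = 00111
  pos 11: 11100 XOR 11101 = 00001
Remainder (last 4 bits) = 0001. This is the CRC / FCS.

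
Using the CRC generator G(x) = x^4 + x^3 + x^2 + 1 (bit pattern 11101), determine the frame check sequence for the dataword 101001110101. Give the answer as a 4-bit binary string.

Append 4 zeros: 1010011101010000. Divide by 11101 (XOR where the leading bit is 1):
  pos 0: 10100 XOR 11101 = 01001
  pos 1: 10011 XOR 11101 = 01110
  pos 2: 11101 XOR 11101 = 00000
  pos 7: 10101 XOR 11101 = 01000
  pos 8: 10000 XOR 11101 = 01101
  pos 9: 11010 XOR 11101 = 00111
  pos 11: 11100 XOR 11101 = 00001
Remainder (last 4 bits) = 0001. This is the CRC / FCS.

0001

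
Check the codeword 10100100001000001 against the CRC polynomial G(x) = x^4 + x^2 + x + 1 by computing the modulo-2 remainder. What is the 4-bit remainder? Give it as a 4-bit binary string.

Modulo-2 division of 10100100001000001 by 10111:
  pos 0: 10100 XOR 10111 = 00011
  pos 3: 11100 XOR 10111 = 01011
  pos 4: 10110 XOR 10111 = 00001
  pos 8: 10100 XOR 10111 = 00011
  pos 11: 11000 XOR 10111 = 01111
  pos 12: 11111 XOR 10111 = 01000
Remainder = 1000 (nonzero — an error is detected).

1000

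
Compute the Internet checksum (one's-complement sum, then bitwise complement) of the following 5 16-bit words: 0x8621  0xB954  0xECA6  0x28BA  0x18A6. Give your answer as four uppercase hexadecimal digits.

One's-complement addition (fold any carry out of bit 15 back into bit 0):
  0x8621 + 0xB954 = 0x13F75 → wrap carry → 0x3F76
  0x3F76 + 0xECA6 = 0x12C1C → wrap carry → 0x2C1D
  0x2C1D + 0x28BA = 0x054D7
  0x54D7 + 0x18A6 = 0x06D7D
One's-complement sum = 0x6D7D.
Checksum = ~0x6D7D & 0xFFFF = 0x9282.

9282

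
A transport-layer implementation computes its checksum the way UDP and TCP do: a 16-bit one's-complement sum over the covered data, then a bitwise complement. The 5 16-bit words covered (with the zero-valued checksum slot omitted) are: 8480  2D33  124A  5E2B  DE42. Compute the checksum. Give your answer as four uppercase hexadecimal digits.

FF93

One's-complement addition (fold any carry out of bit 15 back into bit 0):
  0x8480 + 0x2D33 = 0x0B1B3
  0xB1B3 + 0x124A = 0x0C3FD
  0xC3FD + 0x5E2B = 0x12228 → wrap carry → 0x2229
  0x2229 + 0xDE42 = 0x1006B → wrap carry → 0x006C
One's-complement sum = 0x006C.
Checksum = ~0x006C & 0xFFFF = 0xFF93.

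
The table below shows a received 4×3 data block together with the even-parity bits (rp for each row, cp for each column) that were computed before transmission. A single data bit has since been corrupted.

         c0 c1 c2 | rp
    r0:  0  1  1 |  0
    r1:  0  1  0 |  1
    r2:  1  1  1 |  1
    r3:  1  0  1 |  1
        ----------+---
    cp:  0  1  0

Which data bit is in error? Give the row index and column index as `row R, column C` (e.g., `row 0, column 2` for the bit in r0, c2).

row 3, column 2

Recompute each row's even parity and compare to rp:
  r0: data parity 0, sent rp 0 → ok
  r1: data parity 1, sent rp 1 → ok
  r2: data parity 1, sent rp 1 → ok
  r3: data parity 0, sent rp 1 → mismatch
Recompute each column's even parity and compare to cp:
  c0: data parity 0, sent cp 0 → ok
  c1: data parity 1, sent cp 1 → ok
  c2: data parity 1, sent cp 0 → mismatch
Exactly one row (r3) and one column (c2) fail → the flipped bit is at their intersection.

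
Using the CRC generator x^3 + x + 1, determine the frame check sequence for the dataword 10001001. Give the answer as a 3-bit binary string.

Append 3 zeros: 10001001000. Divide by 1011 (XOR where the leading bit is 1):
  pos 0: 1000 XOR 1011 = 0011
  pos 2: 1110 XOR 1011 = 0101
  pos 3: 1010 XOR 1011 = 0001
  pos 6: 1100 XOR 1011 = 0111
  pos 7: 1110 XOR 1011 = 0101
Remainder (last 3 bits) = 101. This is the CRC / FCS.

101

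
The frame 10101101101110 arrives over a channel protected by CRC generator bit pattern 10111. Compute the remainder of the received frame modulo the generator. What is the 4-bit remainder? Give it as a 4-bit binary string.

Modulo-2 division of 10101101101110 by 10111:
  pos 0: 10101 XOR 10111 = 00010
  pos 3: 10101 XOR 10111 = 00010
  pos 6: 10101 XOR 10111 = 00010
  pos 9: 10110 XOR 10111 = 00001
Remainder = 0001 (nonzero — an error is detected).

0001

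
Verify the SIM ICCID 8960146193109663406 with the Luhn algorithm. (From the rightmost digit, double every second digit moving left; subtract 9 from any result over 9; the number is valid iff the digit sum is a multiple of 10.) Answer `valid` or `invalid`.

From the right, keep odd positions and double even positions (subtract 9 from any doubled value over 9):
  doubled (positions 2,4,...): 0 6 3 0 6 2 8 0 9 → sum 34
  kept (positions 1,3,...): 6 4 6 9 1 9 6 1 6 8 → sum 56
Total = 90.
90 mod 10 = 0, so the number is valid.

valid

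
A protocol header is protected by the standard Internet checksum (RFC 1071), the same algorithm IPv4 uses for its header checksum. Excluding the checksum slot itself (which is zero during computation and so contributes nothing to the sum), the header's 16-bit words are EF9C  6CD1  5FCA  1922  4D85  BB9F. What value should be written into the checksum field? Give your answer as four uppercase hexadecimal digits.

One's-complement addition (fold any carry out of bit 15 back into bit 0):
  0xEF9C + 0x6CD1 = 0x15C6D → wrap carry → 0x5C6E
  0x5C6E + 0x5FCA = 0x0BC38
  0xBC38 + 0x1922 = 0x0D55A
  0xD55A + 0x4D85 = 0x122DF → wrap carry → 0x22E0
  0x22E0 + 0xBB9F = 0x0DE7F
One's-complement sum = 0xDE7F.
Checksum = ~0xDE7F & 0xFFFF = 0x2180.

2180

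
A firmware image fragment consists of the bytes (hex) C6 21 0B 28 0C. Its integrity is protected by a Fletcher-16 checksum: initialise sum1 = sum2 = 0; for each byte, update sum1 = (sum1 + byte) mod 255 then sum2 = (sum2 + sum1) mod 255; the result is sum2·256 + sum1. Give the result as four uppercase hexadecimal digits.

E327

Running sums (mod 255):
  after byte 0 (C6): sum1=198, sum2=198
  after byte 1 (21): sum1=231, sum2=174
  after byte 2 (0B): sum1=242, sum2=161
  after byte 3 (28): sum1=27, sum2=188
  after byte 4 (0C): sum1=39, sum2=227
Checksum = sum2·256 + sum1 = 227·256 + 39 = 58151 = 0xE327.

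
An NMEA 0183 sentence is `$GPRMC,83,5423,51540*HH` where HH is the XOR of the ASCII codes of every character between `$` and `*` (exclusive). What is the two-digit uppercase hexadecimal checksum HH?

XOR the ASCII codes of the payload characters:
  'G' = 0x47 → acc = 0x47
  'P' = 0x50 → acc = 0x17
  'R' = 0x52 → acc = 0x45
  'M' = 0x4D → acc = 0x08
  'C' = 0x43 → acc = 0x4B
  ',' = 0x2C → acc = 0x67
  '8' = 0x38 → acc = 0x5F
  '3' = 0x33 → acc = 0x6C
  ',' = 0x2C → acc = 0x40
  '5' = 0x35 → acc = 0x75
  '4' = 0x34 → acc = 0x41
  '2' = 0x32 → acc = 0x73
  '3' = 0x33 → acc = 0x40
  ',' = 0x2C → acc = 0x6C
  '5' = 0x35 → acc = 0x59
  '1' = 0x31 → acc = 0x68
  '5' = 0x35 → acc = 0x5D
  '4' = 0x34 → acc = 0x69
  '0' = 0x30 → acc = 0x59
Checksum = 0x59.

59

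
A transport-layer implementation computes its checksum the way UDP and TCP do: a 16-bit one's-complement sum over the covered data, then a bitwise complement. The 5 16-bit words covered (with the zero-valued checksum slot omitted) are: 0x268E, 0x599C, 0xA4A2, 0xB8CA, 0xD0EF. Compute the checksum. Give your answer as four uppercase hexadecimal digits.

5178

One's-complement addition (fold any carry out of bit 15 back into bit 0):
  0x268E + 0x599C = 0x0802A
  0x802A + 0xA4A2 = 0x124CC → wrap carry → 0x24CD
  0x24CD + 0xB8CA = 0x0DD97
  0xDD97 + 0xD0EF = 0x1AE86 → wrap carry → 0xAE87
One's-complement sum = 0xAE87.
Checksum = ~0xAE87 & 0xFFFF = 0x5178.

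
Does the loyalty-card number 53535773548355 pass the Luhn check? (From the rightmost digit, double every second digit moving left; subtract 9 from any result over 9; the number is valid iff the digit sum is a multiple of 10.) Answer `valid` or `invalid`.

invalid

From the right, keep odd positions and double even positions (subtract 9 from any doubled value over 9):
  doubled (positions 2,4,...): 1 7 1 5 1 1 1 → sum 17
  kept (positions 1,3,...): 5 3 4 3 7 3 3 → sum 28
Total = 45.
45 mod 10 = 5, so the number is invalid.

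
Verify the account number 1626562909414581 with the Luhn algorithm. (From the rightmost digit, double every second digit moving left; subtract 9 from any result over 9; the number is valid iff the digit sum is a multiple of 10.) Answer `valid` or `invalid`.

From the right, keep odd positions and double even positions (subtract 9 from any doubled value over 9):
  doubled (positions 2,4,...): 7 8 8 0 4 1 4 2 → sum 34
  kept (positions 1,3,...): 1 5 1 9 9 6 6 6 → sum 43
Total = 77.
77 mod 10 = 7, so the number is invalid.

invalid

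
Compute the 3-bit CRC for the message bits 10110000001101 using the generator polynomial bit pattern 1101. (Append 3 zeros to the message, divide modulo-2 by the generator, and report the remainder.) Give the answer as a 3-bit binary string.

Append 3 zeros: 10110000001101000. Divide by 1101 (XOR where the leading bit is 1):
  pos 0: 1011 XOR 1101 = 0110
  pos 1: 1100 XOR 1101 = 0001
  pos 4: 1000 XOR 1101 = 0101
  pos 5: 1010 XOR 1101 = 0111
  pos 6: 1110 XOR 1101 = 0011
  pos 8: 1111 XOR 1101 = 0010
  pos 10: 1001 XOR 1101 = 0100
  pos 11: 1000 XOR 1101 = 0101
  pos 12: 1010 XOR 1101 = 0111
  pos 13: 1110 XOR 1101 = 0011
Remainder (last 3 bits) = 011. This is the CRC / FCS.

011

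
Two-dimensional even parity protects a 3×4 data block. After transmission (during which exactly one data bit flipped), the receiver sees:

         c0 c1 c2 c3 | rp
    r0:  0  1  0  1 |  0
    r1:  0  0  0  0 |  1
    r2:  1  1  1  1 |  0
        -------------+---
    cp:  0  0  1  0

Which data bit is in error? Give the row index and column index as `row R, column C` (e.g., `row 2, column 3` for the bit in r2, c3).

Recompute each row's even parity and compare to rp:
  r0: data parity 0, sent rp 0 → ok
  r1: data parity 0, sent rp 1 → mismatch
  r2: data parity 0, sent rp 0 → ok
Recompute each column's even parity and compare to cp:
  c0: data parity 1, sent cp 0 → mismatch
  c1: data parity 0, sent cp 0 → ok
  c2: data parity 1, sent cp 1 → ok
  c3: data parity 0, sent cp 0 → ok
Exactly one row (r1) and one column (c0) fail → the flipped bit is at their intersection.

row 1, column 0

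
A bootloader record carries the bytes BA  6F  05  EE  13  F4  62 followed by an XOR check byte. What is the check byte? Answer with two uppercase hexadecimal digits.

XOR the bytes together:
  start with 0xBA
  0xBA ⊕ 0x6F = 0xD5
  0xD5 ⊕ 0x05 = 0xD0
  0xD0 ⊕ 0xEE = 0x3E
  0x3E ⊕ 0x13 = 0x2D
  0x2D ⊕ 0xF4 = 0xD9
  0xD9 ⊕ 0x62 = 0xBB

BB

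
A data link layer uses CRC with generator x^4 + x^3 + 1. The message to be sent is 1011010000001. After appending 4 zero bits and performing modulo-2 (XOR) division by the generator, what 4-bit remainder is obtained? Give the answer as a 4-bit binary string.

Append 4 zeros: 10110100000010000. Divide by 11001 (XOR where the leading bit is 1):
  pos 0: 10110 XOR 11001 = 01111
  pos 1: 11111 XOR 11001 = 00110
  pos 3: 11000 XOR 11001 = 00001
  pos 7: 10000 XOR 11001 = 01001
  pos 8: 10011 XOR 11001 = 01010
  pos 9: 10100 XOR 11001 = 01101
  pos 10: 11010 XOR 11001 = 00011
Remainder (last 4 bits) = 1100. This is the CRC / FCS.

1100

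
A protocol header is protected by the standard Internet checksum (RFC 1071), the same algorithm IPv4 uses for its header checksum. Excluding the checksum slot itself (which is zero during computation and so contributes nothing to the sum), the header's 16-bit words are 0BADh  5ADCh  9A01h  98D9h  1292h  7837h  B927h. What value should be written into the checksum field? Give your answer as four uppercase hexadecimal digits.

One's-complement addition (fold any carry out of bit 15 back into bit 0):
  0x0BAD + 0x5ADC = 0x06689
  0x6689 + 0x9A01 = 0x1008A → wrap carry → 0x008B
  0x008B + 0x98D9 = 0x09964
  0x9964 + 0x1292 = 0x0ABF6
  0xABF6 + 0x7837 = 0x1242D → wrap carry → 0x242E
  0x242E + 0xB927 = 0x0DD55
One's-complement sum = 0xDD55.
Checksum = ~0xDD55 & 0xFFFF = 0x22AA.

22AA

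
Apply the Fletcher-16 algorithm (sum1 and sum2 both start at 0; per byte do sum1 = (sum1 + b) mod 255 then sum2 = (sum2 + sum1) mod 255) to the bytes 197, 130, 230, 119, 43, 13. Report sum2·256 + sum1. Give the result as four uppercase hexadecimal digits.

Running sums (mod 255):
  after byte 0 (197): sum1=197, sum2=197
  after byte 1 (130): sum1=72, sum2=14
  after byte 2 (230): sum1=47, sum2=61
  after byte 3 (119): sum1=166, sum2=227
  after byte 4 (43): sum1=209, sum2=181
  after byte 5 (13): sum1=222, sum2=148
Checksum = sum2·256 + sum1 = 148·256 + 222 = 38110 = 0x94DE.

94DE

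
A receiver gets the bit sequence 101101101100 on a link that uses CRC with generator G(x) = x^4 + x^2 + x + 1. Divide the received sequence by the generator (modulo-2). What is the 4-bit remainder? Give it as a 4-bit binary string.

1000

Modulo-2 division of 101101101100 by 10111:
  pos 0: 10110 XOR 10111 = 00001
  pos 4: 11101 XOR 10111 = 01010
  pos 5: 10101 XOR 10111 = 00010
Remainder = 1000 (nonzero — an error is detected).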